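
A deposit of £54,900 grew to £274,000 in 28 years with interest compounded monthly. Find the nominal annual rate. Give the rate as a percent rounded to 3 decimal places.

5.755%

(1 + r/12)^336 = 274,000/54,900 = 4.99089.
1 + r/12 = 4.99089^(1/336) ≈ 1.004796, so r/12 ≈ 0.00479603.
r ≈ 12·0.00479603 = 5.75524%.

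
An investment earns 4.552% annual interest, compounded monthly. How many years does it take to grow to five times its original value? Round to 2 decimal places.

(1 + 0.00379333)^(12t) = 5.
12t = ln 5 / ln(1 + 0.00379333) ≈ 1.6094/0.00378616 ≈ 425.0849.
t ≈ 35.4237.

35.42 years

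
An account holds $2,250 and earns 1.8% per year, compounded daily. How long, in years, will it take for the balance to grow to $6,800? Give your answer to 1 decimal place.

61.4 years

(1 + 0.0000493151)^(365t) = 6,800/2,250 = 3.0222.
365t·ln(1 + 0.0000493151) = ln(3.0222); 365t = 1.106/4.93139e-05 ≈ 22427.6210.
t ≈ 61.4455 years.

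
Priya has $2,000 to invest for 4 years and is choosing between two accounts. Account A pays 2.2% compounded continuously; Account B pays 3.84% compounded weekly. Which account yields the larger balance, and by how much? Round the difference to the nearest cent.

Account A growth factor: e^(0.022·4) = e^0.088 ≈ 1.091988122; balance ≈ 2,183.9762.
Account B growth factor: (1 + 0.0384/52)^208 ≈ 1.165958288; balance ≈ 2,331.9166.
Account B is larger by 147.9403.

Account B, by $147.94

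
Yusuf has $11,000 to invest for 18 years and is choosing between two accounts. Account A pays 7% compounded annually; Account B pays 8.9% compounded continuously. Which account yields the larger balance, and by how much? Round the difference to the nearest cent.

Account B, by $17,413.18

Account A growth factor: (1 + 0.07)^18 ≈ 3.3799322757; balance ≈ 37,179.2550.
Account B growth factor: e^(0.089·18) = e^1.602 ≈ 4.9629484019; balance ≈ 54,592.4324.
Account B is larger by 17,413.1774.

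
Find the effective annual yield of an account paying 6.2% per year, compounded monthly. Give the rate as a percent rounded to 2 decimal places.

One year is 12 periods at 0.00516667 each: (1 + 0.00516667)^12 ≈ 1.063793.
EAR = 1.063793 − 1 ≈ 6.37925%.

6.38%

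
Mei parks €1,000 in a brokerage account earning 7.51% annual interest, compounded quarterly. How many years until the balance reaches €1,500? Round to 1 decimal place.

5.4 years

(1 + 0.018775)^(4t) = 1,500/1,000 = 1.5.
4t·ln(1 + 0.018775) = ln(1.5); 4t = 0.40547/0.0186009 ≈ 21.7981.
t ≈ 5.4495 years.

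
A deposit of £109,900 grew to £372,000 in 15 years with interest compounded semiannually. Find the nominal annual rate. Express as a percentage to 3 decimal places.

8.296%

The 30-period growth factor is 372,000/109,900 = 3.3849.
r/2 = 3.3849^(1/30) − 1 ≈ 0.0414814, so r ≈ 2·0.0414814 = 8.29628%.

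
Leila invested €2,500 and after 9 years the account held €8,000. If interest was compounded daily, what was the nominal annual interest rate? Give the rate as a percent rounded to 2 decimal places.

12.93%

(1 + r/365)^3285 = 8,000/2,500 = 3.2.
1 + r/365 = 3.2^(1/3285) ≈ 1.000354, so r/365 ≈ 0.000354142.
r ≈ 365·0.000354142 = 12.92619%.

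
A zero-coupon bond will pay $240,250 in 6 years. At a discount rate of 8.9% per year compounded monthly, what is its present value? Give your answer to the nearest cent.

$141,125.64

Periodic rate = 8.9%/12 = 0.00741667; 72 periods.
P = 240,250/(1 + 0.089/12)^72 ≈ 240,250/1.70238377098 ≈ 141,125.6405.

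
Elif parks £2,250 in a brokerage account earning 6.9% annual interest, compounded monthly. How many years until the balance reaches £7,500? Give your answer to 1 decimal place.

(1 + 0.00575)^(12t) = 7,500/2,250 = 3.3333.
12t·ln(1 + 0.00575) = ln(3.3333); 12t = 1.204/0.00573353 ≈ 209.9880.
t ≈ 17.4990 years.

17.5 years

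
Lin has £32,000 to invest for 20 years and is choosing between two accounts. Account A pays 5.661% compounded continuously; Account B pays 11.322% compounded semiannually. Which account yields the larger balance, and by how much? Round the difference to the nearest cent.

Account B, by £190,280.87

Account A growth factor: e^(0.05661·20) = e^1.1322 ≈ 3.1024744414; balance ≈ 99,279.1821.
Account B growth factor: (1 + 0.05661)^40 ≈ 9.04875157708; balance ≈ 289,560.0505.
Account B is larger by 190,280.8683.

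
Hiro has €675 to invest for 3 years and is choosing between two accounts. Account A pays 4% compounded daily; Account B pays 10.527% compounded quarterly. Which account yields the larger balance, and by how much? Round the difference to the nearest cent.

A: (1 + 0.04/365)^1095 ≈ 1.12748944, so 675 × 1.12748944 ≈ 761.0554.
B: (1 + 0.0263175)^12 ≈ 1.3657802, so 675 × 1.3657802 ≈ 921.9016.
Difference ≈ 160.8463 in favor of B.

Account B, by €160.85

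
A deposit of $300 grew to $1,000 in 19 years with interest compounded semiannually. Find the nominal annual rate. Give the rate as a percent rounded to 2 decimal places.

6.44%

(1 + r/2)^38 = 1,000/300 = 3.33333.
1 + r/2 = 3.33333^(1/38) ≈ 1.032191, so r/2 ≈ 0.0321908.
r ≈ 2·0.0321908 = 6.43815%.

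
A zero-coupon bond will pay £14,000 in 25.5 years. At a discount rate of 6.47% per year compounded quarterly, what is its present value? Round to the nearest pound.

£2,725

Periodic rate = 6.47%/4 = 0.016175; 102 periods.
P = 14,000/(1 + 0.016175)^102 ≈ 14,000/5.1379234443 ≈ 2,724.8362.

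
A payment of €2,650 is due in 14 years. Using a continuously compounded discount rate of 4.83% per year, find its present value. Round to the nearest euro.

€1,348

P = A·e^(−rt) = 2,650·e^(−0.6762).
e^(−0.6762) ≈ 0.5085457993, so P ≈ 1,347.6464.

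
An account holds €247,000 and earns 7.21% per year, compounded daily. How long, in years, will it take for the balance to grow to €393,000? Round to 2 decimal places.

(1 + 0.000197534)^(365t) = 393,000/247,000 = 1.5911.
365t·ln(1 + 0.000197534) = ln(1.5911); 365t = 0.46442/0.000197515 ≈ 2351.3247.
t ≈ 6.4420 years.

6.44 years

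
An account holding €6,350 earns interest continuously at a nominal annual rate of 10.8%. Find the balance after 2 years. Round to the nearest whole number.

€7,881

A = P·e^(rt) = 6,350·e^(0.108·2) = 6,350·e^0.216.
e^0.216 ≈ 1.241102379, so A ≈ 7,881.0001.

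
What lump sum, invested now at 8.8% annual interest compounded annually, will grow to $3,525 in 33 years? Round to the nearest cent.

Annual rate = 8.8% = 0.088; 33 periods.
P = 3,525/(1 + 0.088)^33 ≈ 3,525/16.17162072 ≈ 217.9744.

$217.97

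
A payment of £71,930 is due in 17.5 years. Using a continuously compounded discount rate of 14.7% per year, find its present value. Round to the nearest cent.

£5,491.46

P = A·e^(−rt) = 71,930·e^(−2.5725).
e^(−2.5725) ≈ 0.076344445535, so P ≈ 5,491.4560.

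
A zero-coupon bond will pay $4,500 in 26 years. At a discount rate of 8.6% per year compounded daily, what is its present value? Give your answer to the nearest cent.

$481.11

Growth factor = (1 + 0.086/365)^9490 ≈ 9.353369215.
P = 4,500/9.353369215 ≈ 481.1101.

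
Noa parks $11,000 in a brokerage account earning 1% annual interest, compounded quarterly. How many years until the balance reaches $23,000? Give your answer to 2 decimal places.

73.85 years

(1 + 0.0025)^(4t) = 23,000/11,000 = 2.0909.
4t·ln(1 + 0.0025) = ln(2.0909); 4t = 0.7376/0.00249688 ≈ 295.4082.
t ≈ 73.8521 years.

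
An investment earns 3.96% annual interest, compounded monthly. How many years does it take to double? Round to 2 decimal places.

(1 + 0.0033)^(12t) = 2.
12t = ln 2 / ln(1 + 0.0033) ≈ 0.69315/0.00329457 ≈ 210.3910.
t ≈ 17.5326.

17.53 years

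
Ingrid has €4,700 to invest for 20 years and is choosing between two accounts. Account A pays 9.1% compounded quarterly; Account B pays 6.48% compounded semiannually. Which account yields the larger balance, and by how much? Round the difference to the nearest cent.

Account A, by €11,594.72

A: (1 + 0.02275)^80 ≈ 6.0472657406, so 4,700 × 6.0472657406 ≈ 28,422.1490.
B: (1 + 0.0324)^40 ≈ 3.5803034325, so 4,700 × 3.5803034325 ≈ 16,827.4261.
Difference ≈ 11,594.7228 in favor of A.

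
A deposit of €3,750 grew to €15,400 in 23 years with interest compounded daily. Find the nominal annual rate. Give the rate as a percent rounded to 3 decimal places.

(1 + r/365)^8395 = 15,400/3,750 = 4.10667.
1 + r/365 = 4.10667^(1/8395) ≈ 1.000168, so r/365 ≈ 0.000168282.
r ≈ 365·0.000168282 = 6.14231%.

6.142%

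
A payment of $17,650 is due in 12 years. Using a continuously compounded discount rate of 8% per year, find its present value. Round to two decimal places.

$6,758.06

P = A·e^(−rt) = 17,650·e^(−0.96).
e^(−0.96) ≈ 0.38289288598, so P ≈ 6,758.0594.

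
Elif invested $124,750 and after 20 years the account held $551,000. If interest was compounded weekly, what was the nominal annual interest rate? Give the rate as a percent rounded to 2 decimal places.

(1 + r/52)^1040 = 551,000/124,750 = 4.41683.
1 + r/52 = 4.41683^(1/1040) ≈ 1.001429, so r/52 ≈ 0.00142931.
r ≈ 52·0.00142931 = 7.43242%.

7.43%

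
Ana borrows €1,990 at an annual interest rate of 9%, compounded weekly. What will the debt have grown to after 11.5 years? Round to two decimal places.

Periodic rate = 9%/52 = 0.00173077; periods = 52·11.5 = 598.
A = 1,990·(1 + 0.09/52)^598 ≈ 1,990·2.812588853 ≈ 5,597.0518.

€5,597.05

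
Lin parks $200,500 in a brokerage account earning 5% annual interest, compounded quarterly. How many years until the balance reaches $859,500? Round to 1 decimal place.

We need (1 + 0.0125)^(4t) = 4.2868, so 4t = ln 4.2868 / ln 1.0125 ≈ 117.1692.
t ≈ 117.1692/4 = 29.2923 years.

29.3 years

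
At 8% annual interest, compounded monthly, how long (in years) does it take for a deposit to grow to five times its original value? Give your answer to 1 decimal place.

(1 + 0.00666667)^(12t) = 5.
12t = ln 5 / ln(1 + 0.00666667) ≈ 1.6094/0.00664454 ≈ 242.2195.
t ≈ 20.1850.

20.2 years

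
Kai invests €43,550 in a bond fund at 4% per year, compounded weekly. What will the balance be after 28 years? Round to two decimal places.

Periodic rate = 4%/52 = 0.000769231; periods = 52·28 = 1456.
A = 43,550·(1 + 0.04/52)^1456 ≈ 43,550·3.06353491909 ≈ 133,416.9457.

€133,416.95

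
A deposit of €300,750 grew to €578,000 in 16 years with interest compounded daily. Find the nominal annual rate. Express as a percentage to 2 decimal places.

(1 + r/365)^5840 = 578,000/300,750 = 1.92186.
1 + r/365 = 1.92186^(1/5840) ≈ 1.000112, so r/365 ≈ 0.000111872.
r ≈ 365·0.000111872 = 4.08332%.

4.08%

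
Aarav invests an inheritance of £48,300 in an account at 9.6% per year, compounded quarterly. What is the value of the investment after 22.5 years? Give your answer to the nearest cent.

Periodic rate = 9.6%/4 = 0.024; periods = 4·22.5 = 90.
A = 48,300·(1 + 0.024)^90 ≈ 48,300·8.45271249817 ≈ 408,266.0137.

£408,266.01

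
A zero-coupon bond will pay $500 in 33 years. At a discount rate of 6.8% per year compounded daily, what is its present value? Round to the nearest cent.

$53.03

Periodic rate = 6.8%/365 = 0.000186301; 12045 periods.
P = 500/(1 + 0.068/365)^12045 ≈ 500/9.42900895 ≈ 53.0278.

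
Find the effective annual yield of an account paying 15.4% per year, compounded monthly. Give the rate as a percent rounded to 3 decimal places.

EAR = (1 + 15.4%/12)^12 − 1 = (1 + 0.0128333)^12 − 1.
(1 + 0.0128333)^12 ≈ 1.165349, so EAR ≈ 16.53485%.

16.535%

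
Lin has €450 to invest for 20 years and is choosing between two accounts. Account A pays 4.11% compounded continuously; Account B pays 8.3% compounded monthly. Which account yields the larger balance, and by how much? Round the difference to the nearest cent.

Account A growth factor: e^(0.0411·20) = e^0.822 ≈ 2.275045381; balance ≈ 1,023.7704.
Account B growth factor: (1 + 0.083/12)^240 ≈ 5.229342231; balance ≈ 2,353.2040.
Account B is larger by 1,329.4336.

Account B, by €1,329.43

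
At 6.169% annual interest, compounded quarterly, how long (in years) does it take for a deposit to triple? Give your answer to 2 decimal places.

(1 + 0.0154225)^(4t) = 3.
4t = ln 3 / ln(1 + 0.0154225) ≈ 1.0986/0.0153048 ≈ 71.7823.
t ≈ 17.9456.

17.95 years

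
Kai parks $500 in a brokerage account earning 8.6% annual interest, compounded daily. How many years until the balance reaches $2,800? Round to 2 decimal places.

20.03 years

(1 + 0.000235616)^(365t) = 2,800/500 = 5.6.
365t·ln(1 + 0.000235616) = ln(5.6); 365t = 1.7228/0.000235589 ≈ 7312.6033.
t ≈ 20.0345 years.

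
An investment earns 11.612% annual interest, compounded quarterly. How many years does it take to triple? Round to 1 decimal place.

9.6 years

(1 + 0.02903)^(4t) = 3.
4t = ln 3 / ln(1 + 0.02903) ≈ 1.0986/0.0286166 ≈ 38.3907.
t ≈ 9.5977.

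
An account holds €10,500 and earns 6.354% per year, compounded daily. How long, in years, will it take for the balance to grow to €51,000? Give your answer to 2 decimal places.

24.88 years

(1 + 0.000174082)^(365t) = 51,000/10,500 = 4.8571.
365t·ln(1 + 0.000174082) = ln(4.8571); 365t = 1.5805/0.000174067 ≈ 9079.5498.
t ≈ 24.8755 years.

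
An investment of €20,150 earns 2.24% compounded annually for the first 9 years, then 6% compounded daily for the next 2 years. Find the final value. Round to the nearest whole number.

Phase 1: 20,150·(1 + 0.0224)^9 ≈ 24,595.8943.
Phase 2: 24,595.8943·(1 + 0.06/365)^730 ≈ 27,731.5199.

€27,732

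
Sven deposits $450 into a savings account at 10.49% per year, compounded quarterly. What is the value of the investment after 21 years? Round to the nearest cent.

$3,959.04

Growth factor = (1 + 0.026225)^84 ≈ 8.797870996.
A ≈ 450 × 8.797870996 ≈ 3,959.0419.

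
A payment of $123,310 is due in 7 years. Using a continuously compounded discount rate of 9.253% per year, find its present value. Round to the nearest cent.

$64,521.05

P = A·e^(−rt) = 123,310·e^(−0.64771).
e^(−0.64771) ≈ 0.523242631465, so P ≈ 64,521.0489.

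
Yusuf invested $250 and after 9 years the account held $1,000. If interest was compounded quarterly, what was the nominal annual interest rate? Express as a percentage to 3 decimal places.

15.704%

(1 + r/4)^36 = 1,000/250 = 4.
1 + r/4 = 4^(1/36) ≈ 1.039259, so r/4 ≈ 0.0392592.
r ≈ 4·0.0392592 = 15.70369%.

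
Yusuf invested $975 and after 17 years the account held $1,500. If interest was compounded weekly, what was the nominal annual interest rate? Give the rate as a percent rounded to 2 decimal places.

(1 + r/52)^884 = 1,500/975 = 1.53846.
1 + r/52 = 1.53846^(1/884) ≈ 1.000487, so r/52 ≈ 0.00048743.
r ≈ 52·0.00048743 = 2.53463%.

2.53%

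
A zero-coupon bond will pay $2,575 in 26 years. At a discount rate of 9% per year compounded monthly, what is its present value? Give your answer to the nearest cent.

$250.22

Periodic rate = 9%/12 = 0.0075; 312 periods.
P = 2,575/(1 + 0.0075)^312 ≈ 2,575/10.29098871 ≈ 250.2189.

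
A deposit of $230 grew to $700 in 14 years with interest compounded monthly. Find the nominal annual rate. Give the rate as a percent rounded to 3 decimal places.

(1 + r/12)^168 = 700/230 = 3.04348.
1 + r/12 = 3.04348^(1/168) ≈ 1.006647, so r/12 ≈ 0.006647.
r ≈ 12·0.006647 = 7.97640%.

7.976%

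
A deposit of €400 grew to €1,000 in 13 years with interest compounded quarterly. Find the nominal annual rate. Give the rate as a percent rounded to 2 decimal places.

7.11%

The 52-period growth factor is 1,000/400 = 2.5.
r/4 = 2.5^(1/52) − 1 ≈ 0.0177771, so r ≈ 4·0.0177771 = 7.11086%.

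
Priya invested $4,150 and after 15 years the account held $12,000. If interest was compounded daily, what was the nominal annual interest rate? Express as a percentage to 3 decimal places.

7.079%

(1 + r/365)^5475 = 12,000/4,150 = 2.89157.
1 + r/365 = 2.89157^(1/5475) ≈ 1.000194, so r/365 ≈ 0.000193955.
r ≈ 365·0.000193955 = 7.07934%.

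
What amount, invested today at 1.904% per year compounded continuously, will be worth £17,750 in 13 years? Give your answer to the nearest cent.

P = A·e^(−rt) = 17,750·e^(−0.24752).
e^(−0.24752) ≈ 0.78073460596, so P ≈ 13,858.0393.

£13,858.04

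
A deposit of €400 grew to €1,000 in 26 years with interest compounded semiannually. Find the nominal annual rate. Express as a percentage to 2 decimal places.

3.56%

The 52-period growth factor is 1,000/400 = 2.5.
r/2 = 2.5^(1/52) − 1 ≈ 0.0177771, so r ≈ 2·0.0177771 = 3.55543%.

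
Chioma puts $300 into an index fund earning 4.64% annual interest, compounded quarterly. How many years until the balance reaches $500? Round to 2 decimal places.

11.07 years

We need (1 + 0.0116)^(4t) = 1.6667, so 4t = ln 1.6667 / ln 1.0116 ≈ 44.2916.
t ≈ 44.2916/4 = 11.0729 years.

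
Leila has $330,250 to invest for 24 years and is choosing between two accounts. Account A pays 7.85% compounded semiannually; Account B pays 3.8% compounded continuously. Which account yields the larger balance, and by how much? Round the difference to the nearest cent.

A: (1 + 0.03925)^48 ≈ 6.346899076552, so 330,250 × 6.346899076552 ≈ 2,096,063.4200.
B: e^(0.038·24) = e^0.912 ≈ 2.48929615041, so 330,250 × 2.48929615041 ≈ 822,090.0537.
Difference ≈ 1,273,973.3664 in favor of A.

Account A, by $1,273,973.37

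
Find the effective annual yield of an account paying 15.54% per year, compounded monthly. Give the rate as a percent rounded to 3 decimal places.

16.696%

EAR = (1 + 15.54%/12)^12 − 1 = (1 + 0.01295)^12 − 1.
(1 + 0.01295)^12 ≈ 1.16696, so EAR ≈ 16.69604%.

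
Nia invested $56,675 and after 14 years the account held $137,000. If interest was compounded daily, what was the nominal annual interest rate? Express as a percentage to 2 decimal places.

The 5110-period growth factor is 137,000/56,675 = 2.41729.
r/365 = 2.41729^(1/5110) − 1 ≈ 0.000172744, so r ≈ 365·0.000172744 = 6.30517%.

6.31%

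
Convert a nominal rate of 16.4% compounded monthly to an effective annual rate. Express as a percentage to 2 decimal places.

17.69%

One year is 12 periods at 0.0136667 each: (1 + 0.0136667)^12 ≈ 1.176907.
EAR = 1.176907 − 1 ≈ 17.69066%.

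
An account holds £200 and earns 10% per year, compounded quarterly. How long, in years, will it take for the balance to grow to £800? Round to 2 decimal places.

We need (1 + 0.025)^(4t) = 4, so 4t = ln 4 / ln 1.025 ≈ 56.1421.
t ≈ 56.1421/4 = 14.0355 years.

14.04 years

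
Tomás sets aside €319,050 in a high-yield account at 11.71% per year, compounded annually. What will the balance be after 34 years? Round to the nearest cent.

€13,771,730.35

Annual rate = 11.71% = 0.1171; years = 34.
A = 319,050·(1 + 0.1171)^34 ≈ 319,050·43.164802845657 ≈ 13,771,730.3479.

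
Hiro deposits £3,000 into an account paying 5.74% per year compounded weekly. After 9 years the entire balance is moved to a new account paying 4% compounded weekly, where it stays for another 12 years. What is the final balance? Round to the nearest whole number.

Phase 1: 3,000·(1 + 0.0574/52)^468 ≈ 5,027.5228.
Phase 2: 5,027.5228·(1 + 0.04/52)^624 ≈ 8,123.3518.

£8,123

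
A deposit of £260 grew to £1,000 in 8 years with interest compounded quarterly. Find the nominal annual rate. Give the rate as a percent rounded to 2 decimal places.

17.20%

(1 + r/4)^32 = 1,000/260 = 3.84615.
1 + r/4 = 3.84615^(1/32) ≈ 1.042995, so r/4 ≈ 0.0429947.
r ≈ 4·0.0429947 = 17.19786%.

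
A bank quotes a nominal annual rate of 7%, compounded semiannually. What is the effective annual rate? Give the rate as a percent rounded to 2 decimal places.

7.12%

EAR = (1 + 7%/2)^2 − 1 = (1 + 0.035)^2 − 1.
(1 + 0.035)^2 ≈ 1.071225, so EAR ≈ 7.12250%.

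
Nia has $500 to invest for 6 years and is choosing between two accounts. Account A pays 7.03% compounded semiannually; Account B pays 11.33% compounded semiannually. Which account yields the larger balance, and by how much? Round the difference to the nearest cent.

Account A growth factor: (1 + 0.03515)^12 ≈ 1.5136987; balance ≈ 756.8493.
Account B growth factor: (1 + 0.05665)^12 ≈ 1.93719745; balance ≈ 968.5987.
Account B is larger by 211.7494.

Account B, by $211.75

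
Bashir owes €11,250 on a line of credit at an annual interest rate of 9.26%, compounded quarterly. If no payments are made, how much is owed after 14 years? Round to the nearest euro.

Periodic rate = 9.26%/4 = 0.02315; periods = 4·14 = 56.
A = 11,250·(1 + 0.02315)^56 ≈ 11,250·3.6024775319 ≈ 40,527.8722.

€40,528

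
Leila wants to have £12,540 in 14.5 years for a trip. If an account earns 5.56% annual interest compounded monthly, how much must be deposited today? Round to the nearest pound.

Periodic rate = 5.56%/12 = 0.00463333; 174 periods.
P = 12,540/(1 + 0.0556/12)^174 ≈ 12,540/2.235216413 ≈ 5,610.1950.

£5,610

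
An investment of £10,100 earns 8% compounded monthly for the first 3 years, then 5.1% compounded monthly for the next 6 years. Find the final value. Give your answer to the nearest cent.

After 3 years at 8%: 10,100 × 1.2702370516 ≈ 12,829.3942.
Then 6 years at 5.1%: 12,829.3942 × 1.3571020579 ≈ 17,410.7973.

£17,410.80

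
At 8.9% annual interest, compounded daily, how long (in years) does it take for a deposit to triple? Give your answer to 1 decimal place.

12.3 years

(1 + 0.000243836)^(365t) = 3.
365t = ln 3 / ln(1 + 0.000243836) ≈ 1.0986/0.000243806 ≈ 4506.0941.
t ≈ 12.3455.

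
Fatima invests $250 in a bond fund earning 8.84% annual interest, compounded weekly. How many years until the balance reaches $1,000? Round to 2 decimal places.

We need (1 + 0.0017)^(52t) = 4, so 52t = ln 4 / ln 1.0017 ≈ 816.1602.
t ≈ 816.1602/52 = 15.6954 years.

15.70 years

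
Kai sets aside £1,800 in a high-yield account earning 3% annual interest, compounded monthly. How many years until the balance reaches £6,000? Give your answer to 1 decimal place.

40.2 years

We need (1 + 0.0025)^(12t) = 3.3333, so 12t = ln 3.3333 / ln 1.0025 ≈ 482.1909.
t ≈ 482.1909/12 = 40.1826 years.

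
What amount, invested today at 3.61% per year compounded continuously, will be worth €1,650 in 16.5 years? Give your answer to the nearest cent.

€909.49

P = A·e^(−rt) = 1,650·e^(−0.59565).
e^(−0.59565) ≈ 0.5512041667, so P ≈ 909.4869.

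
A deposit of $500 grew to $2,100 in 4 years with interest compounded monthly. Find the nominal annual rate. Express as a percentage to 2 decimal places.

(1 + r/12)^48 = 2,100/500 = 4.2.
1 + r/12 = 4.2^(1/48) ≈ 1.030349, so r/12 ≈ 0.030349.
r ≈ 12·0.030349 = 36.41882%.

36.42%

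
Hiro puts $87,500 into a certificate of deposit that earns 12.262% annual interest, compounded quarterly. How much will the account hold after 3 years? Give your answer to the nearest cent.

$125,709.42

Growth factor = (1 + 0.030655)^12 ≈ 1.43667909972.
A ≈ 87,500 × 1.43667909972 ≈ 125,709.4212.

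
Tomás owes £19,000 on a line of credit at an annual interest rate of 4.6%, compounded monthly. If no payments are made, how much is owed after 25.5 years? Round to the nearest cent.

Growth factor = (1 + 0.046/12)^306 ≈ 3.2244341551.
A ≈ 19,000 × 3.2244341551 ≈ 61,264.2489.

£61,264.25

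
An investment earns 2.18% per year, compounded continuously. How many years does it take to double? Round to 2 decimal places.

31.80 years

e^(0.0218t) = 2, so 0.0218t = ln 2 ≈ 0.69315.
t ≈ 0.69315/0.0218 ≈ 31.7957.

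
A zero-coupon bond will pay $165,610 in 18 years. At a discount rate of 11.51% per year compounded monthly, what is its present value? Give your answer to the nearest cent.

$21,067.02

Periodic rate = 11.51%/12 = 0.00959167; 216 periods.
P = 165,610/(1 + 0.1151/12)^216 ≈ 165,610/7.8611041539 ≈ 21,067.0151.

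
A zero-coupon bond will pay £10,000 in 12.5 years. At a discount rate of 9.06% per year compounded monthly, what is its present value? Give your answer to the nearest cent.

£3,236.00

Periodic rate = 9.06%/12 = 0.00755; 150 periods.
P = 10,000/(1 + 0.00755)^150 ≈ 10,000/3.090232126 ≈ 3,236.0029.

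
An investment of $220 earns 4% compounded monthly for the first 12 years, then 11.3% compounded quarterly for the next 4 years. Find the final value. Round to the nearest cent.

$554.77

Phase 1: 220·(1 + 0.04/12)^144 ≈ 355.2527.
Phase 2: 355.2527·(1 + 0.02825)^16 ≈ 554.7750.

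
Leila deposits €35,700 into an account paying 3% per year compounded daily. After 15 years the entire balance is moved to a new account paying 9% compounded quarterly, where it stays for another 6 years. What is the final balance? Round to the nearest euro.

€95,502

After 15 years at 3%: 35,700 × 1.5682831843 ≈ 55,987.7097.
Then 6 years at 9%: 55,987.7097 × 1.7057665761 ≈ 95,501.9638.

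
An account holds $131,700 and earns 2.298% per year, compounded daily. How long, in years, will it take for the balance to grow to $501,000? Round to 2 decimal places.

58.14 years

(1 + 0.0000629589)^(365t) = 501,000/131,700 = 3.8041.
365t·ln(1 + 0.0000629589) = ln(3.8041); 365t = 1.3361/6.29569e-05 ≈ 21222.1221.
t ≈ 58.1428 years.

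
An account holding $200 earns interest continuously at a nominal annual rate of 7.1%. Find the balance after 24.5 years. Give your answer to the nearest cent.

$1,138.90

A = P·e^(rt) = 200·e^(0.071·24.5) = 200·e^1.7395.
e^1.7395 ≈ 5.694495463, so A ≈ 1,138.8991.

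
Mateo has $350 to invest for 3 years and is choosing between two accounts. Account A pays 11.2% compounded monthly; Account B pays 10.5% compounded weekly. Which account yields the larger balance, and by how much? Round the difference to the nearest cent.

Account A growth factor: (1 + 0.112/12)^36 ≈ 1.39716012; balance ≈ 489.0060.
Account B growth factor: (1 + 0.105/52)^156 ≈ 1.36982418; balance ≈ 479.4385.
Account A is larger by 9.5676.

Account A, by $9.57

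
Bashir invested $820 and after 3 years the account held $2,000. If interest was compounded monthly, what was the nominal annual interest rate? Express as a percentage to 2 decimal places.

30.09%

The 36-period growth factor is 2,000/820 = 2.43902.
r/12 = 2.43902^(1/36) − 1 ≈ 0.0250759, so r ≈ 12·0.0250759 = 30.09103%.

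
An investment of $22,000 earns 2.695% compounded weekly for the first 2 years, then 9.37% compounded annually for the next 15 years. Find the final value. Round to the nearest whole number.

After 2 years at 2.695%: 22,000 × 1.0553643233 ≈ 23,218.0151.
Then 15 years at 9.37%: 23,218.0151 × 3.8324207394 ≈ 88,981.2026.

$88,981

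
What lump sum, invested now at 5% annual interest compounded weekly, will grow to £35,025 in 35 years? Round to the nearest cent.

£6,091.55

Growth factor = (1 + 0.05/52)^1820 ≈ 5.7497661981.
P = 35,025/5.7497661981 ≈ 6,091.5520.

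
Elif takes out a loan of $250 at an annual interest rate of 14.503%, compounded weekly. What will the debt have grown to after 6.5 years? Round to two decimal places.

$640.88

Growth factor = (1 + 0.14503/52)^338 ≈ 2.56352389.
A ≈ 250 × 2.56352389 ≈ 640.8810.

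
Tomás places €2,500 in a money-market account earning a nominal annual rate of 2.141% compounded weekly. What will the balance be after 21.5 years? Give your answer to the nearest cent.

Growth factor = (1 + 0.02141/52)^1118 ≈ 1.584422936.
A ≈ 2,500 × 1.584422936 ≈ 3,961.0573.

€3,961.06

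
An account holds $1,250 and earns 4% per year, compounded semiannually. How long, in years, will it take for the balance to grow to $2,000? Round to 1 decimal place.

11.9 years

We need (1 + 0.02)^(2t) = 1.6, so 2t = ln 1.6 / ln 1.02 ≈ 23.7344.
t ≈ 23.7344/2 = 11.8672 years.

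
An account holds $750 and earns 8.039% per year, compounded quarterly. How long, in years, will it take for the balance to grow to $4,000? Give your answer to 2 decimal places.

21.03 years

(1 + 0.0200975)^(4t) = 4,000/750 = 5.3333.
4t·ln(1 + 0.0200975) = ln(5.3333); 4t = 1.674/0.0198982 ≈ 84.1270.
t ≈ 21.0317 years.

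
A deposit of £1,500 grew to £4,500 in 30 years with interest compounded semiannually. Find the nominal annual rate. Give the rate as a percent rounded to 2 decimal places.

The 60-period growth factor is 4,500/1,500 = 3.
r/2 = 3^(1/60) − 1 ≈ 0.0184789, so r ≈ 2·0.0184789 = 3.69577%.

3.70%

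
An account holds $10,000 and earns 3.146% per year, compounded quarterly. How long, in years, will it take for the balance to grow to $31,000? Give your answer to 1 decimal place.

(1 + 0.007865)^(4t) = 31,000/10,000 = 3.1.
4t·ln(1 + 0.007865) = ln(3.1); 4t = 1.1314/0.00783423 ≈ 144.4177.
t ≈ 36.1044 years.

36.1 years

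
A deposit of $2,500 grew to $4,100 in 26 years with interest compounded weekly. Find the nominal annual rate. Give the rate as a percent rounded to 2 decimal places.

1.90%

The 1352-period growth factor is 4,100/2,500 = 1.64.
r/52 = 1.64^(1/1352) − 1 ≈ 0.000365967, so r ≈ 52·0.000365967 = 1.90303%.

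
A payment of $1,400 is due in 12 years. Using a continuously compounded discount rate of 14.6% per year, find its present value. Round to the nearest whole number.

$243

P = A·e^(−rt) = 1,400·e^(−1.752).
e^(−1.752) ≈ 0.1734267429, so P ≈ 242.7974.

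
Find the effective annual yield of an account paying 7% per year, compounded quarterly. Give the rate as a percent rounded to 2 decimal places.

7.19%

One year is 4 periods at 0.0175 each: (1 + 0.0175)^4 ≈ 1.071859.
EAR = 1.071859 − 1 ≈ 7.18590%.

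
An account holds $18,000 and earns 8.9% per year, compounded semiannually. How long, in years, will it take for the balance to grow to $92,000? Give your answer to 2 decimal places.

18.74 years

(1 + 0.0445)^(2t) = 92,000/18,000 = 5.1111.
2t·ln(1 + 0.0445) = ln(5.1111); 2t = 1.6314/0.0435383 ≈ 37.4708.
t ≈ 18.7354 years.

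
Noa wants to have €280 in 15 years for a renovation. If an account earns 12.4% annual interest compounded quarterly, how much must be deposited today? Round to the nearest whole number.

€45

Periodic rate = 12.4%/4 = 0.031; 60 periods.
P = 280/(1 + 0.031)^60 ≈ 280/6.24481989 ≈ 44.8372.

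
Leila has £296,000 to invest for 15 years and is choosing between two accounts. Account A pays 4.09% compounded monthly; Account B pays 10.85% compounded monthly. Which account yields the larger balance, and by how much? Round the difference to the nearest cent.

Account B, by £949,885.79

A: (1 + 0.0409/12)^180 ≈ 1.84495864631, so 296,000 × 1.84495864631 ≈ 546,107.7593.
B: (1 + 0.1085/12)^180 ≈ 5.054032277522, so 296,000 × 5.054032277522 ≈ 1,495,993.5541.
Difference ≈ 949,885.7948 in favor of B.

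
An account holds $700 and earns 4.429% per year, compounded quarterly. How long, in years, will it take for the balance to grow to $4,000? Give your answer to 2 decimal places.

39.57 years

We need (1 + 0.0110725)^(4t) = 5.7143, so 4t = ln 5.7143 / ln 1.011073 ≈ 158.2841.
t ≈ 158.2841/4 = 39.5710 years.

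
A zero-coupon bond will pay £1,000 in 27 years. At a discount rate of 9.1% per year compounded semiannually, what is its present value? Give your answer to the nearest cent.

Growth factor = (1 + 0.0455)^54 ≈ 11.053454.
P = 1,000/11.053454 ≈ 90.4695.

£90.47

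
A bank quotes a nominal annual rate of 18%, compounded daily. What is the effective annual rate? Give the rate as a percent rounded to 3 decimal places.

EAR = (1 + 18%/365)^365 − 1 = (1 + 0.000493151)^365 − 1.
(1 + 0.000493151)^365 ≈ 1.197164, so EAR ≈ 19.71642%.

19.716%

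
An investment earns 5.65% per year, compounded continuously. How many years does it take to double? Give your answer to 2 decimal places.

e^(0.0565t) = 2, so 0.0565t = ln 2 ≈ 0.69315.
t ≈ 0.69315/0.0565 ≈ 12.2681.

12.27 years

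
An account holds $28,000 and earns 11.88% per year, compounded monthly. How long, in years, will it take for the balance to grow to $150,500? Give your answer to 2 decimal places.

14.23 years

(1 + 0.0099)^(12t) = 150,500/28,000 = 5.375.
12t·ln(1 + 0.0099) = ln(5.375); 12t = 1.6818/0.00985132 ≈ 170.7141.
t ≈ 14.2262 years.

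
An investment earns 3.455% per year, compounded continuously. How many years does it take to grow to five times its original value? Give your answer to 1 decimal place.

46.6 years

e^(0.03455t) = 5, so 0.03455t = ln 5 ≈ 1.6094.
t ≈ 1.6094/0.03455 ≈ 46.5829.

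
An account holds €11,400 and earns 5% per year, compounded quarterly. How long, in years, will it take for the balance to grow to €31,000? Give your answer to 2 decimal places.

20.13 years

We need (1 + 0.0125)^(4t) = 2.7193, so 4t = ln 2.7193 / ln 1.0125 ≈ 80.5291.
t ≈ 80.5291/4 = 20.1323 years.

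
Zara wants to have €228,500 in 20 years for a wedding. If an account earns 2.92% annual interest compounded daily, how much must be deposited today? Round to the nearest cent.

Growth factor = (1 + 0.00008)^7300 ≈ 1.7931550055.
P = 228,500/1.7931550055 ≈ 127,429.0283.

€127,429.03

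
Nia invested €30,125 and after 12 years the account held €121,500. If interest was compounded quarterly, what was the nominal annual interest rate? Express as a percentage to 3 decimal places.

(1 + r/4)^48 = 121,500/30,125 = 4.0332.
1 + r/4 = 4.0332^(1/48) ≈ 1.029479, so r/4 ≈ 0.0294795.
r ≈ 4·0.0294795 = 11.79179%.

11.792%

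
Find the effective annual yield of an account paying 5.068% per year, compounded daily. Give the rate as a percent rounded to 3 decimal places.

One year is 365 periods at 0.000138849 each: (1 + 0.000138849)^365 ≈ 1.051983.
EAR = 1.051983 − 1 ≈ 5.19825%.

5.198%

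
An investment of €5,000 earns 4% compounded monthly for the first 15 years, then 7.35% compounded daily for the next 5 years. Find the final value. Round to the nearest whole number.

After 15 years at 4%: 5,000 × 1.8203016274 ≈ 9,101.5081.
Then 5 years at 7.35%: 9,101.5081 × 1.4440663718 ≈ 13,143.1818.

€13,143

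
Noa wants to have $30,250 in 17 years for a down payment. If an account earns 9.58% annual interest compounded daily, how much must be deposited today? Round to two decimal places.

$5,936.44

Growth factor = (1 + 0.0958/365)^6205 ≈ 5.0956452964.
P = 30,250/5.0956452964 ≈ 5,936.4415.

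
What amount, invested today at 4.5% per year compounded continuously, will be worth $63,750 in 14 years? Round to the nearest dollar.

P = A·e^(−rt) = 63,750·e^(−0.63).
e^(−0.63) ≈ 0.53259180101, so P ≈ 33,952.7273.

$33,953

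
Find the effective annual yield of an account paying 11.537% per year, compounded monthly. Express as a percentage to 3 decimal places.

One year is 12 periods at 0.00961417 each: (1 + 0.00961417)^12 ≈ 1.12167.
EAR = 1.12167 − 1 ≈ 12.16703%.

12.167%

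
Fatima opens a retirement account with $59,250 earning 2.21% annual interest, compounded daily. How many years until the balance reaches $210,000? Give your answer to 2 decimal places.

We need (1 + 0.0000605479)^(365t) = 3.5443, so 365t = ln 3.5443 / ln 1.000061 ≈ 20898.8109.
t ≈ 20898.8109/365 = 57.2570 years.

57.26 years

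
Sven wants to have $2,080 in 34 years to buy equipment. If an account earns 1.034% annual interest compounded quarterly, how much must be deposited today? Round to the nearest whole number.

Growth factor = (1 + 0.002585)^136 ≈ 1.42063846.
P = 2,080/1.42063846 ≈ 1,464.1304.

$1,464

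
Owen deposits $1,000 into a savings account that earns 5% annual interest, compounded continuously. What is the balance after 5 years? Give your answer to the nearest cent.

A = P·e^(rt) = 1,000·e^(0.05·5) = 1,000·e^0.25.
e^0.25 ≈ 1.284025417, so A ≈ 1,284.0254.

$1,284.03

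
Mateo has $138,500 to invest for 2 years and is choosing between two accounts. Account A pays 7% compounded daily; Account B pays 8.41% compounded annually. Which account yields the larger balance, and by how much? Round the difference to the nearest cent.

Account A growth factor: (1 + 0.07/365)^730 ≈ 1.1502583589; balance ≈ 159,310.7827.
Account B growth factor: (1 + 0.0841)^2 ≈ 1.17527281; balance ≈ 162,775.2842.
Account B is larger by 3,464.5015.

Account B, by $3,464.50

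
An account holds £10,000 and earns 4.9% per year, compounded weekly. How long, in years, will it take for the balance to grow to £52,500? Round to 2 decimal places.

33.86 years

We need (1 + 0.000942308)^(52t) = 5.25, so 52t = ln 5.25 / ln 1.000942 ≈ 1760.5812.
t ≈ 1760.5812/52 = 33.8573 years.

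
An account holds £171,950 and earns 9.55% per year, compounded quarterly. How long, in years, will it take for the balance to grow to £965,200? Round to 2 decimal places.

(1 + 0.023875)^(4t) = 965,200/171,950 = 5.6133.
4t·ln(1 + 0.023875) = ln(5.6133); 4t = 1.7251/0.0235944 ≈ 73.1160.
t ≈ 18.2790 years.

18.28 years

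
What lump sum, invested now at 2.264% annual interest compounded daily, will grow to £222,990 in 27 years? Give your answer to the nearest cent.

Growth factor = (1 + 0.02264/365)^9855 ≈ 1.84275372539.
P = 222,990/1.84275372539 ≈ 121,009.1164.

£121,009.12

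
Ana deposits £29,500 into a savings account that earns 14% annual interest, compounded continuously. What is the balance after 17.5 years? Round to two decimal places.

£341,856.23

A = P·e^(rt) = 29,500·e^(0.14·17.5) = 29,500·e^2.45.
e^2.45 ≈ 11.5883467192, so A ≈ 341,856.2282.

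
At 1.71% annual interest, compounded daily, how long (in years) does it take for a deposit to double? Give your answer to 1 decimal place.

40.5 years

(1 + 0.0000468493)^(365t) = 2.
365t = ln 2 / ln(1 + 0.0000468493) ≈ 0.69315/4.68482e-05 ≈ 14795.5934.
t ≈ 40.5359.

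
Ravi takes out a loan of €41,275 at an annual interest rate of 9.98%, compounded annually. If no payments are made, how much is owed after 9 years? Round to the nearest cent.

Growth factor = (1 + 0.0998)^9 ≈ 2.3540920361.
A ≈ 41,275 × 2.3540920361 ≈ 97,165.1488.

€97,165.15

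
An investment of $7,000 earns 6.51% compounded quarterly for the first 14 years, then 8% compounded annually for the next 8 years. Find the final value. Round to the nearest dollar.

Phase 1: 7,000·(1 + 0.016275)^56 ≈ 17,287.3173.
Phase 2: 17,287.3173·(1 + 0.08)^8 ≈ 31,997.6179.

$31,998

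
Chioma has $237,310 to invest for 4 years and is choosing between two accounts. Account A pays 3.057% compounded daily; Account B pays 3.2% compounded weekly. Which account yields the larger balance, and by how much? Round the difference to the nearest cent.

A: (1 + 0.03057/365)^1460 ≈ 1.13006469082, so 237,310 × 1.13006469082 ≈ 268,175.6518.
B: (1 + 0.032/52)^208 ≈ 1.13650825923, so 237,310 × 1.13650825923 ≈ 269,704.7750.
Difference ≈ 1,529.1232 in favor of B.

Account B, by $1,529.12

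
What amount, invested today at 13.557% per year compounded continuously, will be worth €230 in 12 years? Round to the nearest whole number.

€45

P = A·e^(−rt) = 230·e^(−1.62684).
e^(−1.62684) ≈ 0.196549691, so P ≈ 45.2064.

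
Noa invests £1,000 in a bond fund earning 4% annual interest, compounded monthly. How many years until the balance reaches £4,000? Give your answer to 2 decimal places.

We need (1 + 0.00333333)^(12t) = 4, so 12t = ln 4 / ln 1.003333 ≈ 416.5811.
t ≈ 416.5811/12 = 34.7151 years.

34.72 years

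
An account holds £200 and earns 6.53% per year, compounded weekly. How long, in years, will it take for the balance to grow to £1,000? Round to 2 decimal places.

(1 + 0.00125577)^(52t) = 1,000/200 = 5.
52t·ln(1 + 0.00125577) = ln(5); 52t = 1.6094/0.00125498 ≈ 1282.4396.
t ≈ 24.6623 years.

24.66 years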